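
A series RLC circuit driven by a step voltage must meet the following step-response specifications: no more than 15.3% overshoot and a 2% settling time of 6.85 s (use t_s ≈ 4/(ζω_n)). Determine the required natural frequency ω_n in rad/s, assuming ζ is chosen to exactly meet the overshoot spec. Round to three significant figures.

ω_n ≈ 1.14 rad/s

ζ = −ln(OS)/√(π² + (ln OS)²). With OS = 0.153, ln OS = −1.877 and ζ = 1.877/3.660 = 0.513.
Then ω_n = 4/(ζ t_s) = 4/(0.513 × 6.85) = 1.14 rad/s.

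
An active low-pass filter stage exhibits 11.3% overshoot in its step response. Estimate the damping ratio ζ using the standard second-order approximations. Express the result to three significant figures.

ζ ≈ 0.570

From %OS = 100·exp(−πζ/√(1−ζ²)), invert to get ζ = −ln(OS)/√(π² + ln²(OS)) with OS = 0.113.
−ln 0.113 = 2.180, so ζ = 2.180/√(π² + 4.754) = 0.570.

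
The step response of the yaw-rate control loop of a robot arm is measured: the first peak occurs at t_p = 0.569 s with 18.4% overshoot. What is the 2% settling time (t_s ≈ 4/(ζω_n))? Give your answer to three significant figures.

t_s ≈ 1.34 s

The overshoot fixes ζ = −ln(OS)/√(π²+ln²(OS)) = 0.474.
From t_p = π/ω_d, ω_d = π/0.569 = 5.52 rad/s, so ω_n = ω_d/√(1−ζ²) = 6.27 rad/s.
t_s ≈ 4/(ζω_n) = 4/(0.474·6.27) = 1.34 s.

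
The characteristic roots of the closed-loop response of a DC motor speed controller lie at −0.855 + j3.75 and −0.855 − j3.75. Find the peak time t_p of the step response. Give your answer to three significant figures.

t_p ≈ 0.838 s

t_p = π/ω_d with ω_d = 3.75 (the imaginary part), so t_p = 0.838 s.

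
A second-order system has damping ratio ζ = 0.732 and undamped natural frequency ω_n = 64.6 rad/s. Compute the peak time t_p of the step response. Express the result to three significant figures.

t_p ≈ 0.0714 s

The damped frequency is ω_d = ω_n√(1−ζ²) = 64.6·√(1−0.536) = 44.0 rad/s.
Peak time t_p = π/ω_d = π/44.0 = 0.0714 s.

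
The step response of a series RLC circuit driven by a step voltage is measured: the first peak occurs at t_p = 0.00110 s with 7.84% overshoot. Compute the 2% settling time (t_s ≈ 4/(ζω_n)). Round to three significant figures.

From the overshoot, ζ = −ln(OS)/√(π²+ln²(OS)) = 0.630.
From t_p = π/ω_d, ω_d = π/0.00110 = 2860 rad/s, so ω_n = ω_d/√(1−ζ²) = 3680 rad/s.
t_s ≈ 4/(ζω_n) = 4/(0.630·3680) = 0.00173 s.

t_s ≈ 0.00173 s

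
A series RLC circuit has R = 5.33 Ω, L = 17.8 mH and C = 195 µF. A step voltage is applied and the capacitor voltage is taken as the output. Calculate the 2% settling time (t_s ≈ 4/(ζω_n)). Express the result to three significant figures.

t_s ≈ 0.0267 s

For a series RLC circuit (capacitor voltage as output), ω_n = 1/√(LC) = 1/√(17.8 mH · 195 µF) = 537 rad/s.
ζ = (R/2)·√(C/L) = (5.33/2)·√(195 µF/17.8 mH) = 0.279.
t_s ≈ 4/(ζω_n) = 0.0267 s.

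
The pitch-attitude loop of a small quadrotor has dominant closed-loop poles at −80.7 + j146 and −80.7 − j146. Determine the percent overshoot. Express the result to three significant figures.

%OS ≈ 17.6%

|pole| = ω_n = √(80.7² + 146²) = 167 rad/s; ζ = cos θ = σ/ω_n = 0.484.
%OS = 100·exp(−πζ/√(1−ζ²)) = 17.6%.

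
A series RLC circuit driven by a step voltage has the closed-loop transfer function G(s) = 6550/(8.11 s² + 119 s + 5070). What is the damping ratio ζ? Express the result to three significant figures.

ζ ≈ 0.293

Dividing through by 8.11: denominator becomes s² + 14.67 s + 625.2.
So ω_n = √625.2 = 25.0 rad/s and ζ = 14.67/(2·25.0) = 0.293.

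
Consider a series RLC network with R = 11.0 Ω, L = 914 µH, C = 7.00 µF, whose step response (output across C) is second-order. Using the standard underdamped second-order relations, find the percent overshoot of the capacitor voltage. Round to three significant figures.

%OS ≈ 17.8%

For a series RLC circuit (capacitor voltage as output), ω_n = 1/√(LC) = 1/√(914 µH · 7.00 µF) = 12500 rad/s.
ζ = (R/2)·√(C/L) = (11.0/2)·√(7.00 µF/914 µH) = 0.481.
%OS = 100 e^{−πζ/√(1−ζ²)} with ζ = 0.481 gives 17.8%.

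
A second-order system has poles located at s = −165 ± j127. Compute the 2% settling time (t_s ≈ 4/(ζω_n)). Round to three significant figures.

t_s ≈ 0.0242 s

For poles at −σ ± jω_d, ζω_n = σ = 165, so t_s ≈ 4/σ = 0.0242 s.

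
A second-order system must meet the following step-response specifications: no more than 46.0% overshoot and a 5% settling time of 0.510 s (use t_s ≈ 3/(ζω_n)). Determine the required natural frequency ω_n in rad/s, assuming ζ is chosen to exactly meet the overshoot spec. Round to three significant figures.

ζ = −ln(OS)/√(π² + (ln OS)²). With OS = 0.460, ln OS = −0.7765 and ζ = 0.7765/3.236 = 0.240.
From t_s ≈ 3/(ζω_n): ω_n = 3/(ζ·t_s) = 3/(0.240·0.510) = 24.5 rad/s.

ω_n ≈ 24.5 rad/s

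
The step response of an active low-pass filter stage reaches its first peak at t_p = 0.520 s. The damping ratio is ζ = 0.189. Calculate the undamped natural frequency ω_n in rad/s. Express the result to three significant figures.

Peak time t_p = π/ω_d, so ω_d = π/t_p = π/0.520 = 6.04 rad/s.
ω_n = ω_d/√(1−ζ²) = 6.04/√0.964 = 6.15 rad/s.

ω_n ≈ 6.15 rad/s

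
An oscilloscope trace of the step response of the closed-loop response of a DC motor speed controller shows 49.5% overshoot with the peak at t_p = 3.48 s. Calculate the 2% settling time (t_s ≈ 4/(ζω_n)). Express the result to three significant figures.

t_s ≈ 19.8 s

The overshoot fixes ζ = −ln(OS)/√(π²+ln²(OS)) = 0.218.
From t_p = π/ω_d, ω_d = π/3.48 = 0.903 rad/s, so ω_n = ω_d/√(1−ζ²) = 0.925 rad/s.
t_s ≈ 4/(ζω_n) = 4/(0.218·0.925) = 19.8 s.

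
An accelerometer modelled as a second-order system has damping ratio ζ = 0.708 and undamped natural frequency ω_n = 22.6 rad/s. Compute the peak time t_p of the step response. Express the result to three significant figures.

t_p ≈ 0.197 s

The damped frequency is ω_d = ω_n√(1−ζ²) = 22.6·√(1−0.501) = 16.0 rad/s.
Peak time t_p = π/ω_d = π/16.0 = 0.197 s.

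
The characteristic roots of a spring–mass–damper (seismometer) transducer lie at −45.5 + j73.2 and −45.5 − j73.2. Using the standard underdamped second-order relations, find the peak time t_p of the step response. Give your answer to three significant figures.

t_p = π/ω_d with ω_d = 73.2 (the imaginary part), so t_p = 0.0429 s.

t_p ≈ 0.0429 s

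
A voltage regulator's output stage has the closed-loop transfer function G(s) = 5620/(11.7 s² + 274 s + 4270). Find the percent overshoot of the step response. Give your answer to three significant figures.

Dividing through by 11.7: denominator becomes s² + 23.42 s + 365.0.
So ω_n = √365.0 = 19.1 rad/s and ζ = 23.42/(2·19.1) = 0.613.
Overshoot: exp(−π·0.613/√(1−0.613²)) = 0.0874, i.e. 8.74%.

%OS ≈ 8.74%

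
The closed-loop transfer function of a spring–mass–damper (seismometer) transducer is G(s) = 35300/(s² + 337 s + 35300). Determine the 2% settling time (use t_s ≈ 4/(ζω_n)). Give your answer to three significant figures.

Comparing the denominator to s² + 2ζω_n s + ω_n²: ω_n = √35300 = 188 rad/s, and 2ζω_n = 337 so ζ = 337/(2·188) = 0.897.
t_s ≈ 4/(ζω_n) = 4/(0.897·188) = 0.0237 s.

t_s ≈ 0.0237 s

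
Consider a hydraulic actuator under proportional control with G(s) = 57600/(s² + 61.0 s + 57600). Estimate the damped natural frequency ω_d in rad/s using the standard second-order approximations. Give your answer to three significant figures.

ω_d ≈ 238 rad/s

Comparing the denominator to s² + 2ζω_n s + ω_n²: ω_n = √57600 = 240 rad/s, and 2ζω_n = 61.0 so ζ = 61.0/(2·240) = 0.127.
ω_d = 240·√(1 − 0.127²) = 238 rad/s.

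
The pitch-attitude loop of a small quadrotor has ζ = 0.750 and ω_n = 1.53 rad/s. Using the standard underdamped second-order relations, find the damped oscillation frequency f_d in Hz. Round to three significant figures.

f_d ≈ 0.161 Hz

ω_d = ω_n√(1−ζ²) = 1.53·√0.438 = 1.01 rad/s.
f_d = ω_d/(2π) = 0.161 Hz.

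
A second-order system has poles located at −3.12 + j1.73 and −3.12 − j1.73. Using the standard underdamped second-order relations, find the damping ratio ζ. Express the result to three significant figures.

ζ ≈ 0.875

|pole| = ω_n = √(3.12² + 1.73²) = 3.57 rad/s; ζ = cos θ = σ/ω_n = 0.875.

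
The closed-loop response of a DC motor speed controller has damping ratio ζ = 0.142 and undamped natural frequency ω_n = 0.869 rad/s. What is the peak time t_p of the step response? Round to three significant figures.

t_p ≈ 3.65 s

The damped frequency is ω_d = ω_n√(1−ζ²) = 0.869·√(1−0.0202) = 0.860 rad/s.
Peak time t_p = π/ω_d = π/0.860 = 3.65 s.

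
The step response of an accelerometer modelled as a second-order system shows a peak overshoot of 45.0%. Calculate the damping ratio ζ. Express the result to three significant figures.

ζ ≈ 0.246

From %OS = 100·exp(−πζ/√(1−ζ²)), invert to get ζ = −ln(OS)/√(π² + ln²(OS)) with OS = 0.450.
−ln 0.450 = 0.7985, so ζ = 0.7985/√(π² + 0.6376) = 0.246.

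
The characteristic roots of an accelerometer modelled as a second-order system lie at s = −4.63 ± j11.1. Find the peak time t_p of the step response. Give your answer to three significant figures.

t_p ≈ 0.283 s

t_p = π/ω_d with ω_d = 11.1 (the imaginary part), so t_p = 0.283 s.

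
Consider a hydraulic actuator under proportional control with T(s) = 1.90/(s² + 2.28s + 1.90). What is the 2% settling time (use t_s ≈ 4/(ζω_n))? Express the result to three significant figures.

t_s ≈ 3.51 s

Matching coefficients with s² + 2ζω_n s + ω_n² gives ω_n² = 1.90 ⇒ ω_n = 1.38 rad/s, and ζ = 2.28/(2ω_n) = 0.827.
t_s ≈ 4/(ζω_n) = 4/(0.827·1.38) = 3.51 s.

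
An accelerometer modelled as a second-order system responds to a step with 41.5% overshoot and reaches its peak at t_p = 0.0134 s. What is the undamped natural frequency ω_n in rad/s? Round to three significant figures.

The overshoot fixes ζ = −ln(OS)/√(π²+ln²(OS)) = 0.270.
From t_p = π/ω_d, ω_d = π/0.0134 = 234 rad/s, so ω_n = ω_d/√(1−ζ²) = 243 rad/s.

ω_n ≈ 243 rad/s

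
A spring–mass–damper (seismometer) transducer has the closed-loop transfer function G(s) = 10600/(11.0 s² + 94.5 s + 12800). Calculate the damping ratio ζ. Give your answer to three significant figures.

ζ ≈ 0.126

Dividing through by 11.0: denominator becomes s² + 8.591 s + 1164.
So ω_n = √1164 = 34.1 rad/s and ζ = 8.591/(2·34.1) = 0.126.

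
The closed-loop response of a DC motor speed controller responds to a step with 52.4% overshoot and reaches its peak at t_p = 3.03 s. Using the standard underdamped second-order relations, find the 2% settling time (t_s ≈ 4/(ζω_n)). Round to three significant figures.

The overshoot fixes ζ = −ln(OS)/√(π²+ln²(OS)) = 0.201.
t_p = π/ω_d ⇒ ω_d = 1.04 rad/s; then ω_n = ω_d/√(1−ζ²) = 1.06 rad/s.
t_s ≈ 4/(ζω_n) = 4/(0.201·1.06) = 18.8 s.

t_s ≈ 18.8 s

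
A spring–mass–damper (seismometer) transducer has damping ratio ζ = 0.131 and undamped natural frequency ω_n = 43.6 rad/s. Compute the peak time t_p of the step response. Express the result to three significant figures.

The damped frequency is ω_d = ω_n√(1−ζ²) = 43.6·√(1−0.0172) = 43.2 rad/s.
Peak time t_p = π/ω_d = π/43.2 = 0.0727 s.

t_p ≈ 0.0727 s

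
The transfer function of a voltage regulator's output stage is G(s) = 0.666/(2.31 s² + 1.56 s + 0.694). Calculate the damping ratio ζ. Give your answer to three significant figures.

Dividing through by 2.31: denominator becomes s² + 0.6753 s + 0.3004.
So ω_n = √0.3004 = 0.548 rad/s and ζ = 0.6753/(2·0.548) = 0.616.

ζ ≈ 0.616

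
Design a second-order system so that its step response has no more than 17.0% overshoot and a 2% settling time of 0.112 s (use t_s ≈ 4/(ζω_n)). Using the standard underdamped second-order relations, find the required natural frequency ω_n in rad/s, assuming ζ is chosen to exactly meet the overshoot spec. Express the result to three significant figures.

ω_n ≈ 72.7 rad/s

Inverting the overshoot relation: ζ = |ln 0.170|/√(π² + ln²0.170) = 0.491.
From t_s ≈ 4/(ζω_n): ω_n = 4/(ζ·t_s) = 4/(0.491·0.112) = 72.7 rad/s.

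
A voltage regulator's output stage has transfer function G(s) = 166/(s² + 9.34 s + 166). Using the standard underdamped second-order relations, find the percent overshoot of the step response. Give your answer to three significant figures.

%OS ≈ 29.5%

ω_n = √166 = 12.9 rad/s; ζ = 9.34/(2·12.9) = 0.362.
%OS = 100·exp(−πζ/√(1−ζ²)) = 29.5%.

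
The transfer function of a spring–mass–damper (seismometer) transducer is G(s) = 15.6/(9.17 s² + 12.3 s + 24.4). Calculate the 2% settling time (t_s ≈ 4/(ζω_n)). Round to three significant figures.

t_s ≈ 5.96 s

Dividing through by 9.17: denominator becomes s² + 1.341 s + 2.661.
So ω_n = √2.661 = 1.63 rad/s and ζ = 1.341/(2·1.63) = 0.411.
t_s ≈ 4/(ζω_n) = 5.96 s.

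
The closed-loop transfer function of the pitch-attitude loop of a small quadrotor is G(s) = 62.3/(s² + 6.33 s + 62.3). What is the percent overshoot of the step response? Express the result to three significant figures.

ω_n = √62.3 = 7.89 rad/s; ζ = 6.33/(2·7.89) = 0.401.
%OS = 100·exp(−πζ/√(1−ζ²)) = 25.3%.

%OS ≈ 25.3%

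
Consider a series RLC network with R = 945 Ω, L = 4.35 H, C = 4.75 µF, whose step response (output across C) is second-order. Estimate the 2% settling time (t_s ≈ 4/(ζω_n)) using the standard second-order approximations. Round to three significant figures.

t_s ≈ 0.0368 s

For a series RLC circuit (capacitor voltage as output), ω_n = 1/√(LC) = 1/√(4.35 H · 4.75 µF) = 220 rad/s.
ζ = (R/2)·√(C/L) = (945/2)·√(4.75 µF/4.35 H) = 0.494.
t_s ≈ 4/(ζω_n) = 0.0368 s.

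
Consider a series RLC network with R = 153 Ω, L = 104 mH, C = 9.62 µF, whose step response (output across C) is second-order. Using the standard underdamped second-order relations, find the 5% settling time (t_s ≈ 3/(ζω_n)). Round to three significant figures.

For a series RLC circuit (capacitor voltage as output), ω_n = 1/√(LC) = 1/√(104 mH · 9.62 µF) = 1000 rad/s.
ζ = (R/2)·√(C/L) = (153/2)·√(9.62 µF/104 mH) = 0.736.
t_s ≈ 3/(ζω_n) = 0.00408 s.

t_s ≈ 0.00408 s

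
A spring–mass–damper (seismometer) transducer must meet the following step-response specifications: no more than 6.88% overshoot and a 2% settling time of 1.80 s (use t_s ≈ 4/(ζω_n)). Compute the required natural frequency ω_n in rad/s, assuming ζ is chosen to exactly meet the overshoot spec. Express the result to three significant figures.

ω_n ≈ 3.43 rad/s

From %OS = 100·exp(−πζ/√(1−ζ²)), invert to get ζ = −ln(OS)/√(π² + ln²(OS)) with OS = 0.0688.
−ln 0.0688 = 2.677, so ζ = 2.677/√(π² + 7.164) = 0.649.
From t_s ≈ 4/(ζω_n): ω_n = 4/(ζ·t_s) = 4/(0.649·1.80) = 3.43 rad/s.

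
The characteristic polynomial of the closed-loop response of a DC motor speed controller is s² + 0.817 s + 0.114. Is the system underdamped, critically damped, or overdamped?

a² − 4b = 0.21 > 0 (two distinct real roots); the system is overdamped.

overdamped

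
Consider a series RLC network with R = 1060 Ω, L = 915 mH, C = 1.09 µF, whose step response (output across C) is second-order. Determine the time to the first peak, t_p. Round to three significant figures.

For a series RLC circuit (capacitor voltage as output), ω_n = 1/√(LC) = 1/√(915 mH · 1.09 µF) = 1000 rad/s.
ζ = (R/2)·√(C/L) = (1060/2)·√(1.09 µF/915 mH) = 0.578.
ω_d = 1000·√(1 − 0.578²) = 817 rad/s. t_p = π/ω_d = 0.00385 s.

t_p ≈ 0.00385 s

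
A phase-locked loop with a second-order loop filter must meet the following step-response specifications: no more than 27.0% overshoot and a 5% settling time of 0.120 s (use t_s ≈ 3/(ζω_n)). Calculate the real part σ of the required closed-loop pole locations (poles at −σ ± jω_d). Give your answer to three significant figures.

The settling-time spec alone fixes σ = ζω_n = 3/t_s = 3/0.120 = 25.0.
(Overshoot then fixes ζ = 0.385 and hence ω_d = σ·√(1−ζ²)/ζ = 60.0 rad/s.)

σ ≈ 25.0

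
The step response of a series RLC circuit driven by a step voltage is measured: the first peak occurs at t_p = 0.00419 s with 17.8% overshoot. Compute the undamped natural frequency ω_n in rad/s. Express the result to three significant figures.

ω_n ≈ 855 rad/s

The overshoot fixes ζ = −ln(OS)/√(π²+ln²(OS)) = 0.482.
From t_p = π/ω_d, ω_d = π/0.00419 = 750 rad/s, so ω_n = ω_d/√(1−ζ²) = 855 rad/s.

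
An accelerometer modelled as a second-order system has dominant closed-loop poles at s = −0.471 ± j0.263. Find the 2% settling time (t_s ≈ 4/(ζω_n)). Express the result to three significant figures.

t_s ≈ 8.49 s

For poles at −σ ± jω_d, ζω_n = σ = 0.471, so t_s ≈ 4/σ = 8.49 s.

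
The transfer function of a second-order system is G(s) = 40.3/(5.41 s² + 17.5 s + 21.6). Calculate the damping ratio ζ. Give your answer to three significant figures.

Dividing through by 5.41: denominator becomes s² + 3.235 s + 3.993.
So ω_n = √3.993 = 2.00 rad/s and ζ = 3.235/(2·2.00) = 0.809.

ζ ≈ 0.809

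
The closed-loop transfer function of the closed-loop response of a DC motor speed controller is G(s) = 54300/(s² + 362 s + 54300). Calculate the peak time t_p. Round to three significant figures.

t_p ≈ 0.0214 s

Comparing the denominator to s² + 2ζω_n s + ω_n²: ω_n = √54300 = 233 rad/s, and 2ζω_n = 362 so ζ = 362/(2·233) = 0.777.
ω_d = 233·√(1 − 0.777²) = 147 rad/s. Then t_p = π/ω_d = 0.0214 s.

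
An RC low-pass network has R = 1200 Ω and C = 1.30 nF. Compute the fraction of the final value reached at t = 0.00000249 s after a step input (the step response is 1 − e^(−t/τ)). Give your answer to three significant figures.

τ = RC = 1200 × 1.30 nF = 0.00000156 s.
y(t)/y_∞ = 1 − e^(−t/τ) = 1 − e^(−0.00000249/0.00000156) = 1 − e^(−1.60) = 0.797.

y/y_∞ ≈ 0.797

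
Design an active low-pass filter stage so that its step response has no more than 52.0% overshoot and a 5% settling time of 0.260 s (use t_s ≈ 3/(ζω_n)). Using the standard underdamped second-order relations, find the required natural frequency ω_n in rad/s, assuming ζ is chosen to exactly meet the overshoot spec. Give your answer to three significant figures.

ζ = −ln(OS)/√(π² + (ln OS)²). With OS = 0.520, ln OS = −0.6539 and ζ = 0.6539/3.209 = 0.204.
From t_s ≈ 3/(ζω_n): ω_n = 3/(ζ·t_s) = 3/(0.204·0.260) = 56.6 rad/s.

ω_n ≈ 56.6 rad/s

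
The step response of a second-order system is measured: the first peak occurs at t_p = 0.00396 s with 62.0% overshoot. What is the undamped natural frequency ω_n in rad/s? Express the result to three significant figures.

ζ from %OS: ζ = |ln 0.620|/√(π²+ln²0.620) = 0.150.
t_p = π/ω_d ⇒ ω_d = 793 rad/s; then ω_n = ω_d/√(1−ζ²) = 802 rad/s.

ω_n ≈ 802 rad/s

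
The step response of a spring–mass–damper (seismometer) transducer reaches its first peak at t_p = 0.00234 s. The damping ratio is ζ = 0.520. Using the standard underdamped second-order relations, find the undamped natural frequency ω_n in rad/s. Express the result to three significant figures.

Peak time t_p = π/ω_d, so ω_d = π/t_p = π/0.00234 = 1340 rad/s.
ω_n = ω_d/√(1−ζ²) = 1340/√0.730 = 1570 rad/s.

ω_n ≈ 1570 rad/s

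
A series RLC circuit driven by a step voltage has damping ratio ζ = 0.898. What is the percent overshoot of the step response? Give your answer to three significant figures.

For an underdamped second-order system, %OS = 100·exp(−πζ/√(1−ζ²)).
πζ/√(1−ζ²) = π·0.898/√(1−0.806) = 6.412, so %OS = 100·e^(−6.412) = 0.164%.

%OS ≈ 0.164%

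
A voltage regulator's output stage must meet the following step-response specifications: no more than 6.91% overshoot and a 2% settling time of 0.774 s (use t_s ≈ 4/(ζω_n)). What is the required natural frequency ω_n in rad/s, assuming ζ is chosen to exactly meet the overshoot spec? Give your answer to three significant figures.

Inverting the overshoot relation: ζ = |ln 0.0691|/√(π² + ln²0.0691) = 0.648.
From t_s ≈ 4/(ζω_n): ω_n = 4/(ζ·t_s) = 4/(0.648·0.774) = 7.98 rad/s.

ω_n ≈ 7.98 rad/s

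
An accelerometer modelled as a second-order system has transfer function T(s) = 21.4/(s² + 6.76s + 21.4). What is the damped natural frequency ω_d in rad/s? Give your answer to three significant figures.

ω_d ≈ 3.16 rad/s

Comparing the denominator to s² + 2ζω_n s + ω_n²: ω_n = √21.4 = 4.63 rad/s, and 2ζω_n = 6.76 so ζ = 6.76/(2·4.63) = 0.731.
The damped frequency ω_d = ω_n√(1−ζ²) = 3.16 rad/s.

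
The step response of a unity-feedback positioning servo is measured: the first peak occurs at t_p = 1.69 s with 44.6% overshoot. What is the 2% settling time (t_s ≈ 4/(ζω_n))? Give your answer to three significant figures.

From the overshoot, ζ = −ln(OS)/√(π²+ln²(OS)) = 0.249.
t_p = π/ω_d ⇒ ω_d = 1.86 rad/s; then ω_n = ω_d/√(1−ζ²) = 1.92 rad/s.
t_s ≈ 4/(ζω_n) = 4/(0.249·1.92) = 8.37 s.

t_s ≈ 8.37 s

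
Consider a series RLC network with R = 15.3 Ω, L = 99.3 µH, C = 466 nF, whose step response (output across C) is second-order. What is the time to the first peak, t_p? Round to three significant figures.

t_p ≈ 0.0000251 s

For a series RLC circuit (capacitor voltage as output), ω_n = 1/√(LC) = 1/√(99.3 µH · 466 nF) = 147000 rad/s.
ζ = (R/2)·√(C/L) = (15.3/2)·√(466 nF/99.3 µH) = 0.524.
ω_d = ω_n√(1−ζ²) = 125000 rad/s. t_p = π/ω_d = 0.0000251 s.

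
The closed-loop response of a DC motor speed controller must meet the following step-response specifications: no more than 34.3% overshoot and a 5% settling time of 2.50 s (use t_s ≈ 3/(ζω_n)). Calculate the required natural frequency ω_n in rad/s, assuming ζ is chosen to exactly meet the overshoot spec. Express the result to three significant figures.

Inverting the overshoot relation: ζ = |ln 0.343|/√(π² + ln²0.343) = 0.322.
Then ω_n = 3/(ζ t_s) = 3/(0.322 × 2.50) = 3.72 rad/s.

ω_n ≈ 3.72 rad/s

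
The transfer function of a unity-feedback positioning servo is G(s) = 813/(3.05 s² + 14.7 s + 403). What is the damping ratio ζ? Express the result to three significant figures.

ζ ≈ 0.210

Dividing through by 3.05: denominator becomes s² + 4.820 s + 132.1.
So ω_n = √132.1 = 11.5 rad/s and ζ = 4.820/(2·11.5) = 0.210.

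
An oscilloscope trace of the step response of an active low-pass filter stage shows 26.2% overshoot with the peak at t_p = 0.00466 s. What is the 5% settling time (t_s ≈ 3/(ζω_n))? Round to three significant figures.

t_s ≈ 0.0104 s

From the overshoot, ζ = −ln(OS)/√(π²+ln²(OS)) = 0.392.
From t_p = π/ω_d, ω_d = π/0.00466 = 674 rad/s, so ω_n = ω_d/√(1−ζ²) = 733 rad/s.
t_s ≈ 3/(ζω_n) = 3/(0.392·733) = 0.0104 s.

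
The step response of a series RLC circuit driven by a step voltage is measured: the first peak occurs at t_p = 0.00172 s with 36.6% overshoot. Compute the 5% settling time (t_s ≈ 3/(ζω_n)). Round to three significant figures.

The overshoot fixes ζ = −ln(OS)/√(π²+ln²(OS)) = 0.305.
From t_p = π/ω_d, ω_d = π/0.00172 = 1830 rad/s, so ω_n = ω_d/√(1−ζ²) = 1920 rad/s.
t_s ≈ 3/(ζω_n) = 3/(0.305·1920) = 0.00513 s.

t_s ≈ 0.00513 s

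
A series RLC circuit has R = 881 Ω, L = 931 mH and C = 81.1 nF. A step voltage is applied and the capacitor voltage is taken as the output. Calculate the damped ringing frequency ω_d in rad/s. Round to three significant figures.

ω_d ≈ 3610 rad/s

For a series RLC circuit (capacitor voltage as output), ω_n = 1/√(LC) = 1/√(931 mH · 81.1 nF) = 3640 rad/s.
ζ = (R/2)·√(C/L) = (881/2)·√(81.1 nF/931 mH) = 0.130.
The damped frequency ω_d = ω_n√(1−ζ²) = 3610 rad/s.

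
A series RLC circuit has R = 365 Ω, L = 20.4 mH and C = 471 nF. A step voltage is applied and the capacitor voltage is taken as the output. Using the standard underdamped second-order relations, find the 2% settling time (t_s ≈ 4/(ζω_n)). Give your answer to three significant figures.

t_s ≈ 0.000447 s

For a series RLC circuit (capacitor voltage as output), ω_n = 1/√(LC) = 1/√(20.4 mH · 471 nF) = 10200 rad/s.
ζ = (R/2)·√(C/L) = (365/2)·√(471 nF/20.4 mH) = 0.877.
t_s ≈ 4/(ζω_n) = 0.000447 s.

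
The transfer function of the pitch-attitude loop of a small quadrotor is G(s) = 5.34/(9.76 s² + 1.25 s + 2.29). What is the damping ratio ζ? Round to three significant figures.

Dividing through by 9.76: denominator becomes s² + 0.1281 s + 0.2346.
So ω_n = √0.2346 = 0.484 rad/s and ζ = 0.1281/(2·0.484) = 0.132.

ζ ≈ 0.132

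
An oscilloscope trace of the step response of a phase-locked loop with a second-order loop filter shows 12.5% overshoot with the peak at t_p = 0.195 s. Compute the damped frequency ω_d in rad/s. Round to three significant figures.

ω_d ≈ 16.1 rad/s

t_p = π/ω_d, so ω_d = π/0.195 = 16.1 rad/s.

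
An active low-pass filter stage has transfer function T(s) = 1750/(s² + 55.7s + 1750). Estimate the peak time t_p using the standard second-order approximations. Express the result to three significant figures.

ω_n = √1750 = 41.8 rad/s; ζ = 55.7/(2·41.8) = 0.666.
ω_d = 41.8·√(1 − 0.666²) = 31.2 rad/s. Then t_p = π/ω_d = 0.101 s.

t_p ≈ 0.101 s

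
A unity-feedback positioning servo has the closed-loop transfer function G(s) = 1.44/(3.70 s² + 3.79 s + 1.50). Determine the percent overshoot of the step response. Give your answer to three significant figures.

%OS ≈ 1.42%

Dividing through by 3.70: denominator becomes s² + 1.024 s + 0.4054.
So ω_n = √0.4054 = 0.637 rad/s and ζ = 1.024/(2·0.637) = 0.804.
Overshoot: exp(−π·0.804/√(1−0.804²)) = 0.0142, i.e. 1.42%.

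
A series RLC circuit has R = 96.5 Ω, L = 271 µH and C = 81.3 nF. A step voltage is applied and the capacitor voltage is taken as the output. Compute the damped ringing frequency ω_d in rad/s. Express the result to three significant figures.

For a series RLC circuit (capacitor voltage as output), ω_n = 1/√(LC) = 1/√(271 µH · 81.3 nF) = 213000 rad/s.
ζ = (R/2)·√(C/L) = (96.5/2)·√(81.3 nF/271 µH) = 0.836.
ω_d = ω_n√(1−ζ²) = 117000 rad/s.

ω_d ≈ 117000 rad/s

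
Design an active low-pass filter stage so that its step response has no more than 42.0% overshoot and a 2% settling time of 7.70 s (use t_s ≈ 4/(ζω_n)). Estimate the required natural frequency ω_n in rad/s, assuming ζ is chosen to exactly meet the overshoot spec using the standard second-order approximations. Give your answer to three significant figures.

ω_n ≈ 1.95 rad/s

Inverting the overshoot relation: ζ = |ln 0.420|/√(π² + ln²0.420) = 0.266.
Then ω_n = 4/(ζ t_s) = 4/(0.266 × 7.70) = 1.95 rad/s.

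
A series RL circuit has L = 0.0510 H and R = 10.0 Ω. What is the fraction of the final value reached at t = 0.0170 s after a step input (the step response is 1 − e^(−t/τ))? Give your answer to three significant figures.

y/y_∞ ≈ 0.964

τ = L/R = 0.0510/10.0 = 0.00510 s.
y(t)/y_∞ = 1 − e^(−t/τ) = 1 − e^(−0.0170/0.00510) = 1 − e^(−3.33) = 0.964.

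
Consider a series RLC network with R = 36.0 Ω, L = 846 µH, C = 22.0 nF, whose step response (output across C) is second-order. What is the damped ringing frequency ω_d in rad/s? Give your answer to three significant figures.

For a series RLC circuit (capacitor voltage as output), ω_n = 1/√(LC) = 1/√(846 µH · 22.0 nF) = 232000 rad/s.
ζ = (R/2)·√(C/L) = (36.0/2)·√(22.0 nF/846 µH) = 0.0918.
The damped frequency ω_d = ω_n√(1−ζ²) = 231000 rad/s.

ω_d ≈ 231000 rad/s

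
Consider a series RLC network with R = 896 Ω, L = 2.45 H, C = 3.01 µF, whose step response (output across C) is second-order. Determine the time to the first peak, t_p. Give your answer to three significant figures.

t_p ≈ 0.00983 s

For a series RLC circuit (capacitor voltage as output), ω_n = 1/√(LC) = 1/√(2.45 H · 3.01 µF) = 368 rad/s.
ζ = (R/2)·√(C/L) = (896/2)·√(3.01 µF/2.45 H) = 0.497.
ω_d = ω_n√(1−ζ²) = 320 rad/s. t_p = π/ω_d = 0.00983 s.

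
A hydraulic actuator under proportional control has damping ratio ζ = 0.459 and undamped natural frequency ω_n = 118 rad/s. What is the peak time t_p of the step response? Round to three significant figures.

t_p ≈ 0.0300 s

The damped frequency is ω_d = ω_n√(1−ζ²) = 118·√(1−0.211) = 105 rad/s.
Peak time t_p = π/ω_d = π/105 = 0.0300 s.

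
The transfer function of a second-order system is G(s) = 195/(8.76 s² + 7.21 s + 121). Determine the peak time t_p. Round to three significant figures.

t_p ≈ 0.851 s

Dividing through by 8.76: denominator becomes s² + 0.8231 s + 13.81.
So ω_n = √13.81 = 3.72 rad/s and ζ = 0.8231/(2·3.72) = 0.111.
ω_d = ω_n√(1−ζ²) = 3.69 rad/s. t_p = π/ω_d = 0.851 s.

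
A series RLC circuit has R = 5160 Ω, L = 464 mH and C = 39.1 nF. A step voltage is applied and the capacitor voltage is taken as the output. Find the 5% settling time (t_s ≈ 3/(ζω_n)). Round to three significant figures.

For a series RLC circuit (capacitor voltage as output), ω_n = 1/√(LC) = 1/√(464 mH · 39.1 nF) = 7420 rad/s.
ζ = (R/2)·√(C/L) = (5160/2)·√(39.1 nF/464 mH) = 0.749.
t_s ≈ 3/(ζω_n) = 0.000540 s.

t_s ≈ 0.000540 s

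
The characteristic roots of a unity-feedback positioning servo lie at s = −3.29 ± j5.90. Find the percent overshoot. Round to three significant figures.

With σ = 3.29, ω_d = 5.90: ω_n = √(σ²+ω_d²) = 6.76 rad/s, ζ = σ/ω_n = 0.487.
Overshoot: exp(−π·0.487/√(1−0.487²)) = 0.173, i.e. 17.3%.

%OS ≈ 17.3%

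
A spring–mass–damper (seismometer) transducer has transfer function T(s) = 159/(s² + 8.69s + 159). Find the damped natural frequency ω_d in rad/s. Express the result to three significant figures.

ω_d ≈ 11.8 rad/s

Matching coefficients with s² + 2ζω_n s + ω_n² gives ω_n² = 159 ⇒ ω_n = 12.6 rad/s, and ζ = 8.69/(2ω_n) = 0.345.
ω_d = 12.6·√(1 − 0.345²) = 11.8 rad/s.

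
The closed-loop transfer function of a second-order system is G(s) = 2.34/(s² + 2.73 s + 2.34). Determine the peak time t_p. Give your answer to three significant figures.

t_p ≈ 4.55 s

Matching coefficients with s² + 2ζω_n s + ω_n² gives ω_n² = 2.34 ⇒ ω_n = 1.53 rad/s, and ζ = 2.73/(2ω_n) = 0.892.
The damped frequency ω_d = ω_n√(1−ζ²) = 0.690 rad/s. Then t_p = π/ω_d = 4.55 s.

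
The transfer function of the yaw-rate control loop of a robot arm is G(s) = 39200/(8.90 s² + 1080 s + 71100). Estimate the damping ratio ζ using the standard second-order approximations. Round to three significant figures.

Dividing through by 8.90: denominator becomes s² + 121.3 s + 7989.
So ω_n = √7989 = 89.4 rad/s and ζ = 121.3/(2·89.4) = 0.679.

ζ ≈ 0.679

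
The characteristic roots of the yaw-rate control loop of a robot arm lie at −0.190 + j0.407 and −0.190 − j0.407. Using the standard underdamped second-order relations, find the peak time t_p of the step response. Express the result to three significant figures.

t_p ≈ 7.72 s

t_p = π/ω_d with ω_d = 0.407 (the imaginary part), so t_p = 7.72 s.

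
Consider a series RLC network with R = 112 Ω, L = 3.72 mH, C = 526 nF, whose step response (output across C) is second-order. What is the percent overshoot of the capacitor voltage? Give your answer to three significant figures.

%OS ≈ 6.06%

For a series RLC circuit (capacitor voltage as output), ω_n = 1/√(LC) = 1/√(3.72 mH · 526 nF) = 22600 rad/s.
ζ = (R/2)·√(C/L) = (112/2)·√(526 nF/3.72 mH) = 0.666.
%OS = 100·exp(−πζ/√(1−ζ²)) = 6.06%.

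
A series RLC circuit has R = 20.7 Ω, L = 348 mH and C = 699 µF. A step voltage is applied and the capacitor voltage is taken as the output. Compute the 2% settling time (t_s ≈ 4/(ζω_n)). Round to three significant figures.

t_s ≈ 0.134 s

For a series RLC circuit (capacitor voltage as output), ω_n = 1/√(LC) = 1/√(348 mH · 699 µF) = 64.1 rad/s.
ζ = (R/2)·√(C/L) = (20.7/2)·√(699 µF/348 mH) = 0.464.
t_s ≈ 4/(ζω_n) = 0.134 s.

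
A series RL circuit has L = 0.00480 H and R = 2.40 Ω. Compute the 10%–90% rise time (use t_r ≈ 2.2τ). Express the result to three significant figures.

t_r ≈ 0.00440 s

τ = L/R = 0.00480/2.40 = 0.00200 s.
t_r ≈ 2.2τ = 0.00440 s.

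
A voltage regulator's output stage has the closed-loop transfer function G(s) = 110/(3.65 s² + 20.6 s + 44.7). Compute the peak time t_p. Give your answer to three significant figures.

Dividing through by 3.65: denominator becomes s² + 5.644 s + 12.25.
So ω_n = √12.25 = 3.50 rad/s and ζ = 5.644/(2·3.50) = 0.806.
The damped frequency ω_d = ω_n√(1−ζ²) = 2.07 rad/s. t_p = π/ω_d = 1.52 s.

t_p ≈ 1.52 s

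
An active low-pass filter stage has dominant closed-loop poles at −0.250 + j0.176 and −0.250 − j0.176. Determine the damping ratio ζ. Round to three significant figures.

ζ ≈ 0.818

|pole| = ω_n = √(0.250² + 0.176²) = 0.306 rad/s; ζ = cos θ = σ/ω_n = 0.818.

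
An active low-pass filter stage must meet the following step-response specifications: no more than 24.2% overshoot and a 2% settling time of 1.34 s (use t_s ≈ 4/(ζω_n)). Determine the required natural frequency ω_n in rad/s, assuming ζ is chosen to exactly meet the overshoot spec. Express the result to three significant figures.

ω_n ≈ 7.25 rad/s

ζ = −ln(OS)/√(π² + (ln OS)²). With OS = 0.242, ln OS = −1.419 and ζ = 1.419/3.447 = 0.412.
Then ω_n = 4/(ζ t_s) = 4/(0.412 × 1.34) = 7.25 rad/s.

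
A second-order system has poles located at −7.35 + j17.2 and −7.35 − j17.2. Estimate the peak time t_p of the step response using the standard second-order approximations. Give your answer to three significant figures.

t_p ≈ 0.183 s

t_p = π/ω_d with ω_d = 17.2 (the imaginary part), so t_p = 0.183 s.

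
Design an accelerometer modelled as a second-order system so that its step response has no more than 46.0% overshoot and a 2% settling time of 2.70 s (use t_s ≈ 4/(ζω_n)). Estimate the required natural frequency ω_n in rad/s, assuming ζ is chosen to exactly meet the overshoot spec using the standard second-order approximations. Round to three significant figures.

ω_n ≈ 6.17 rad/s

ζ = −ln(OS)/√(π² + (ln OS)²). With OS = 0.460, ln OS = −0.7765 and ζ = 0.7765/3.236 = 0.240.
Then ω_n = 4/(ζ t_s) = 4/(0.240 × 2.70) = 6.17 rad/s.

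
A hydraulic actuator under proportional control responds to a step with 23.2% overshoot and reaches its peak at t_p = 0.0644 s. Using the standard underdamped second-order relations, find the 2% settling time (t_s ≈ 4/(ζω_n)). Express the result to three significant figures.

The overshoot fixes ζ = −ln(OS)/√(π²+ln²(OS)) = 0.422.
From t_p = π/ω_d, ω_d = π/0.0644 = 48.8 rad/s, so ω_n = ω_d/√(1−ζ²) = 53.8 rad/s.
t_s ≈ 4/(ζω_n) = 4/(0.422·53.8) = 0.176 s.

t_s ≈ 0.176 s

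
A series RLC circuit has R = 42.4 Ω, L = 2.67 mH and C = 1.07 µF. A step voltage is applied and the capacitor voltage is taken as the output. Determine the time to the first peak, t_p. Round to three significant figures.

t_p ≈ 0.000185 s

For a series RLC circuit (capacitor voltage as output), ω_n = 1/√(LC) = 1/√(2.67 mH · 1.07 µF) = 18700 rad/s.
ζ = (R/2)·√(C/L) = (42.4/2)·√(1.07 µF/2.67 mH) = 0.424.
ω_d = 18700·√(1 − 0.424²) = 16900 rad/s. t_p = π/ω_d = 0.000185 s.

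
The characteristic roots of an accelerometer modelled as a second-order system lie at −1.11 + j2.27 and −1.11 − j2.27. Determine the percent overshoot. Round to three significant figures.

|pole| = ω_n = √(1.11² + 2.27²) = 2.53 rad/s; ζ = cos θ = σ/ω_n = 0.439.
%OS = 100·exp(−πζ/√(1−ζ²)) = 21.5%.

%OS ≈ 21.5%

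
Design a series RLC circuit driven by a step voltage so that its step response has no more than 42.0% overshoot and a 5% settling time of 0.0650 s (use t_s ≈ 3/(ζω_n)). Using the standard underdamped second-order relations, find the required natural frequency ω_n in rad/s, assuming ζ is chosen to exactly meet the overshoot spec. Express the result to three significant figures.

ω_n ≈ 173 rad/s

ζ = −ln(OS)/√(π² + (ln OS)²). With OS = 0.420, ln OS = −0.8675 and ζ = 0.8675/3.259 = 0.266.
From t_s ≈ 3/(ζω_n): ω_n = 3/(ζ·t_s) = 3/(0.266·0.0650) = 173 rad/s.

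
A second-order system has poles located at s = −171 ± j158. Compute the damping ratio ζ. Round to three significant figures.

ζ ≈ 0.734

|pole| = ω_n = √(171² + 158²) = 233 rad/s; ζ = cos θ = σ/ω_n = 0.734.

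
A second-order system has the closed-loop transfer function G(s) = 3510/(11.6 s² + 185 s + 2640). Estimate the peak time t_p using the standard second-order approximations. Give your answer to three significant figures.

t_p ≈ 0.245 s

Dividing through by 11.6: denominator becomes s² + 15.95 s + 227.6.
So ω_n = √227.6 = 15.1 rad/s and ζ = 15.95/(2·15.1) = 0.529.
The damped frequency ω_d = ω_n√(1−ζ²) = 12.8 rad/s. t_p = π/ω_d = 0.245 s.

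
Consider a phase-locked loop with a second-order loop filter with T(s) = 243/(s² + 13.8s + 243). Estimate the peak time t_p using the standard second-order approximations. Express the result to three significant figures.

ω_n = √243 = 15.6 rad/s; ζ = 13.8/(2·15.6) = 0.443.
The damped frequency ω_d = ω_n√(1−ζ²) = 14.0 rad/s. Then t_p = π/ω_d = 0.225 s.

t_p ≈ 0.225 s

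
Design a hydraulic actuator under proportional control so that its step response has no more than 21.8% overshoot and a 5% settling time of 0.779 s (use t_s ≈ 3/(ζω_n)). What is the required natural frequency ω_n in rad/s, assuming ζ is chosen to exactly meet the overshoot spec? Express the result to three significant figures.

Inverting the overshoot relation: ζ = |ln 0.218|/√(π² + ln²0.218) = 0.436.
Then ω_n = 3/(ζ t_s) = 3/(0.436 × 0.779) = 8.83 rad/s.

ω_n ≈ 8.83 rad/s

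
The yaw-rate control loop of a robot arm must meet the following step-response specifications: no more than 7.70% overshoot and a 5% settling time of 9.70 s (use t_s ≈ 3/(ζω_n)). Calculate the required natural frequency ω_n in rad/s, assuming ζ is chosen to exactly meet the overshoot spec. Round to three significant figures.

Inverting the overshoot relation: ζ = |ln 0.0770|/√(π² + ln²0.0770) = 0.632.
From t_s ≈ 3/(ζω_n): ω_n = 3/(ζ·t_s) = 3/(0.632·9.70) = 0.489 rad/s.

ω_n ≈ 0.489 rad/s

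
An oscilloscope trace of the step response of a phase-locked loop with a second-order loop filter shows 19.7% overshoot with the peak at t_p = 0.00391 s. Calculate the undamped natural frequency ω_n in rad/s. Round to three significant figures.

ω_n ≈ 905 rad/s

ζ from %OS: ζ = |ln 0.197|/√(π²+ln²0.197) = 0.459.
From t_p = π/ω_d, ω_d = π/0.00391 = 803 rad/s, so ω_n = ω_d/√(1−ζ²) = 905 rad/s.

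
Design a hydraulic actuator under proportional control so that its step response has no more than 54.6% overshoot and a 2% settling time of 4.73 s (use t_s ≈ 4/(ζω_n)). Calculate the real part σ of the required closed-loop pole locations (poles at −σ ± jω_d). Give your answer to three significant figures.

The settling-time spec alone fixes σ = ζω_n = 4/t_s = 4/4.73 = 0.846.
(Overshoot then fixes ζ = 0.189 and hence ω_d = σ·√(1−ζ²)/ζ = 4.39 rad/s.)

σ ≈ 0.846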